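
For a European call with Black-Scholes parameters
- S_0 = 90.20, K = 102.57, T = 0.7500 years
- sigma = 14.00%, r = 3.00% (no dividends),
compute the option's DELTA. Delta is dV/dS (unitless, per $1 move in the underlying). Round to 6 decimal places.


d1 = -0.8137839905; d2 = -0.9350275470
phi(d1) = 0.2864873995; exp(-qT) = 1.0000000000; exp(-rT) = 0.9777512372
N(d1) = 0.2078843541
Delta = exp(-qT) * N(d1) = 1.0000000000 * 0.2078843541 = 0.207884

Answer: Delta = 0.207884


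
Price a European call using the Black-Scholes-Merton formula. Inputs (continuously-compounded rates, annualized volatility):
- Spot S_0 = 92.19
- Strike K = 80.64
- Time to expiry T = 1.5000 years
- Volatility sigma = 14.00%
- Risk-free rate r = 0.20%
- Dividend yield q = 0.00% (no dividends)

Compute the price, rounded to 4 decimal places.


Answer: Price = 13.5679

Derivation:
d1 = (ln(S/K) + (r - q + 0.5*sigma^2) * T) / (sigma * sqrt(T)) = 0.88389756
d2 = d1 - sigma * sqrt(T) = 0.71243328
exp(-rT) = 0.99700450; exp(-qT) = 1.00000000
C = S_0 * exp(-qT) * N(d1) - K * exp(-rT) * N(d2)
N(d1) = 0.81162424; N(d2) = 0.76190174
C = 92.1900 * 1.00000000 * 0.81162424 - 80.6400 * 0.99700450 * 0.76190174 = 13.5679


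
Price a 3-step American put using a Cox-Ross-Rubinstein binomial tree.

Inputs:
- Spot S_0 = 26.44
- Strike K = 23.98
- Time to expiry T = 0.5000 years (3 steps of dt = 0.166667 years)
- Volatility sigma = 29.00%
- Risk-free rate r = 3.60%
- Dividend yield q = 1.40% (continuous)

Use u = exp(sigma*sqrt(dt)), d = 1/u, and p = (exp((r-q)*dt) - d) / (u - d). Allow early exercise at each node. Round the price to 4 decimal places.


Answer: Price = V(0,0) = 0.9374

Derivation:
dt = T/N = 0.166667
u = exp(sigma*sqrt(dt)) = 1.125685; d = 1/u = 0.888348
p = (exp((r-q)*dt) - d) / (u - d) = 0.485914
Discount per step: exp(-r*dt) = 0.994018
Stock lattice S(k, i) with i counting down-moves:
  k=0: S(0,0) = 26.4400
  k=1: S(1,0) = 29.7631; S(1,1) = 23.4879
  k=2: S(2,0) = 33.5039; S(2,1) = 26.4400; S(2,2) = 20.8654
  k=3: S(3,0) = 37.7149; S(3,1) = 29.7631; S(3,2) = 23.4879; S(3,3) = 18.5358
Terminal payoffs V(N, i) = max(K - S_T, 0):
  V(3,0) = 0.000000; V(3,1) = 0.000000; V(3,2) = 0.492086; V(3,3) = 5.444237
Backward induction: V(k, i) = exp(-r*dt) * [p * V(k+1, i) + (1-p) * V(k+1, i+1)]; then take max(V_cont, immediate exercise) for American.
  V(2,0) = exp(-r*dt) * [p*0.000000 + (1-p)*0.000000] = 0.000000; exercise = 0.000000; V(2,0) = max -> 0.000000
  V(2,1) = exp(-r*dt) * [p*0.000000 + (1-p)*0.492086] = 0.251461; exercise = 0.000000; V(2,1) = max -> 0.251461
  V(2,2) = exp(-r*dt) * [p*0.492086 + (1-p)*5.444237] = 3.019744; exercise = 3.114564; V(2,2) = max -> 3.114564
  V(1,0) = exp(-r*dt) * [p*0.000000 + (1-p)*0.251461] = 0.128499; exercise = 0.000000; V(1,0) = max -> 0.128499
  V(1,1) = exp(-r*dt) * [p*0.251461 + (1-p)*3.114564] = 1.713033; exercise = 0.492086; V(1,1) = max -> 1.713033
  V(0,0) = exp(-r*dt) * [p*0.128499 + (1-p)*1.713033] = 0.937444; exercise = 0.000000; V(0,0) = max -> 0.937444


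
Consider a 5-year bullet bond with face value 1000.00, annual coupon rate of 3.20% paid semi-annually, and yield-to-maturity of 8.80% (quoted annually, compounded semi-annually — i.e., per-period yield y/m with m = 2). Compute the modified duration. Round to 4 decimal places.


Coupon per period c = face * coupon_rate / m = 16.000000
Periods per year m = 2; per-period yield y/m = 0.044000
Number of cashflows N = 10
Cashflows (t years, CF_t, discount factor 1/(1+y/m)^(m*t), PV):
  t = 0.5000: CF_t = 16.000000, DF = 0.957854, PV = 15.325670
  t = 1.0000: CF_t = 16.000000, DF = 0.917485, PV = 14.679761
  t = 1.5000: CF_t = 16.000000, DF = 0.878817, PV = 14.061074
  t = 2.0000: CF_t = 16.000000, DF = 0.841779, PV = 13.468461
  t = 2.5000: CF_t = 16.000000, DF = 0.806302, PV = 12.900825
  t = 3.0000: CF_t = 16.000000, DF = 0.772320, PV = 12.357112
  t = 3.5000: CF_t = 16.000000, DF = 0.739770, PV = 11.836314
  t = 4.0000: CF_t = 16.000000, DF = 0.708592, PV = 11.337466
  t = 4.5000: CF_t = 16.000000, DF = 0.678728, PV = 10.859642
  t = 5.0000: CF_t = 1016.000000, DF = 0.650122, PV = 660.524181
Price P = sum_t PV_t = 777.350507
First compute Macaulay numerator sum_t t * PV_t:
  t * PV_t at t = 0.5000: 7.662835
  t * PV_t at t = 1.0000: 14.679761
  t * PV_t at t = 1.5000: 21.091611
  t * PV_t at t = 2.0000: 26.936923
  t * PV_t at t = 2.5000: 32.252063
  t * PV_t at t = 3.0000: 37.071337
  t * PV_t at t = 3.5000: 41.427100
  t * PV_t at t = 4.0000: 45.349864
  t * PV_t at t = 4.5000: 48.868387
  t * PV_t at t = 5.0000: 3302.620905
Macaulay duration D = 3577.960786 / 777.350507 = 4.602764
Modified duration = D / (1 + y/m) = 4.602764 / (1 + 0.044000) = 4.408778

Answer: Modified duration = 4.4088


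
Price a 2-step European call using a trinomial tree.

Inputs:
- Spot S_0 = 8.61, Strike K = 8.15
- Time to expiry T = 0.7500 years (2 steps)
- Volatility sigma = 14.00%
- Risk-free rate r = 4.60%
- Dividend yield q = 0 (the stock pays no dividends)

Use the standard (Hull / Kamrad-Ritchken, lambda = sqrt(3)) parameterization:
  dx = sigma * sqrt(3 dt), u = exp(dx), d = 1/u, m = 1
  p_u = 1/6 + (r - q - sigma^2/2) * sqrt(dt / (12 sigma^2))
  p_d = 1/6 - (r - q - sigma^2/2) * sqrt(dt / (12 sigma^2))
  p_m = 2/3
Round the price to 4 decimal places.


dt = T/N = 0.375000; dx = sigma*sqrt(3*dt) = 0.148492
u = exp(dx) = 1.160084; d = 1/u = 0.862007
p_u = 0.212376, p_m = 0.666667, p_d = 0.120957
Discount per step: exp(-r*dt) = 0.982898
Stock lattice S(k, j) with j the centered position index:
  k=0: S(0,+0) = 8.6100
  k=1: S(1,-1) = 7.4219; S(1,+0) = 8.6100; S(1,+1) = 9.9883
  k=2: S(2,-2) = 6.3977; S(2,-1) = 7.4219; S(2,+0) = 8.6100; S(2,+1) = 9.9883; S(2,+2) = 11.5873
Terminal payoffs V(N, j) = max(S_T - K, 0):
  V(2,-2) = 0.000000; V(2,-1) = 0.000000; V(2,+0) = 0.460000; V(2,+1) = 1.838323; V(2,+2) = 3.437294
Backward induction: V(k, j) = exp(-r*dt) * [p_u * V(k+1, j+1) + p_m * V(k+1, j) + p_d * V(k+1, j-1)]
  V(1,-1) = exp(-r*dt) * [p_u*0.460000 + p_m*0.000000 + p_d*0.000000] = 0.096022
  V(1,+0) = exp(-r*dt) * [p_u*1.838323 + p_m*0.460000 + p_d*0.000000] = 0.685161
  V(1,+1) = exp(-r*dt) * [p_u*3.437294 + p_m*1.838323 + p_d*0.460000] = 1.976793
  V(0,+0) = exp(-r*dt) * [p_u*1.976793 + p_m*0.685161 + p_d*0.096022] = 0.873022

Answer: Price = V(0,0) = 0.8730


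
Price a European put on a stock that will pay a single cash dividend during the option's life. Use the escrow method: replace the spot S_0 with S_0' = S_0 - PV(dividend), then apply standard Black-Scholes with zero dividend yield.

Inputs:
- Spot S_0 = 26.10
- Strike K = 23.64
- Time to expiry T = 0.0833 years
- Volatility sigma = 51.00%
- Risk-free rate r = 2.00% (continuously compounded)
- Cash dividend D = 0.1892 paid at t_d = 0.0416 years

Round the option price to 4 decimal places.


PV(D) = D * exp(-r * t_d) = 0.1892 * 0.99916835 = 0.18904265
S_0' = S_0 - PV(D) = 26.1000 - 0.18904265 = 25.91095735
d1 = (ln(S_0'/K) + (r + sigma^2/2)*T) / (sigma*sqrt(T)) = 0.70807437
d2 = d1 - sigma*sqrt(T) = 0.56087950
exp(-rT) = 0.99833539
N(-d1) = 0.23944954; N(-d2) = 0.28743984
P = K * exp(-rT) * N(-d2) - S_0' * N(-d1) = 23.6400 * 0.99833539 * 0.28743984 - 25.91095735 * 0.23944954 = 0.5794

Answer: Price = 0.5794


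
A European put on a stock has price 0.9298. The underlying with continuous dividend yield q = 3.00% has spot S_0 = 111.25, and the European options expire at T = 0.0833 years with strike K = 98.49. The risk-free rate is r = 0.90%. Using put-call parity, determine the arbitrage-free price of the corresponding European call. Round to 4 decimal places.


Put-call parity: C - P = S_0 * exp(-qT) - K * exp(-rT).
S_0 * exp(-qT) = 111.2500 * 0.99750412 = 110.97233334
K * exp(-rT) = 98.4900 * 0.99925058 = 98.41618972
C = P + S*exp(-qT) - K*exp(-rT)
C = 0.9298 + 110.97233334 - 98.41618972 = 13.4859

Answer: Call price = 13.4859


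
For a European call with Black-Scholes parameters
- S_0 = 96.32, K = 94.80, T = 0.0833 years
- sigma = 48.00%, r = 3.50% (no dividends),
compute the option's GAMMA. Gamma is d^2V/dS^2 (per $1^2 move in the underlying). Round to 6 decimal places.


Answer: Gamma = 0.029275

Derivation:
d1 = 0.2051319563; d2 = 0.0665956073
phi(d1) = 0.3906363930; exp(-qT) = 1.0000000000; exp(-rT) = 0.9970887459
Gamma = exp(-qT) * phi(d1) / (S * sigma * sqrt(T)) = 1.0000000000 * 0.3906363930 / (96.3200 * 0.4800 * 0.2886173938) = 0.029275


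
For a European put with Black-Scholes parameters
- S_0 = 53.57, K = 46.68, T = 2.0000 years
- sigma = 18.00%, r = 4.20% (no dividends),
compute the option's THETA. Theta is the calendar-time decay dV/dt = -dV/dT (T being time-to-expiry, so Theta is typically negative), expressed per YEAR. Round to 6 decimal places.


Answer: Theta = -0.414456

Derivation:
d1 = 0.9980945878; d2 = 0.7435361466
phi(d1) = 0.2424317779; exp(-qT) = 1.0000000000; exp(-rT) = 0.9194312561
Theta = -S*exp(-qT)*phi(d1)*sigma/(2*sqrt(T)) + r*K*exp(-rT)*N(-d2) - q*S*exp(-qT)*N(-d1)
N(-d1) = 0.1591167471; N(-d2) = 0.2285785729; sqrt(T) = 1.4142135624
Term 1 = -53.5700 * 1.0000000000 * 0.2424317779 * 0.1800 / (2 * 1.4142135624) = -0.8264920956
Term 2 = 0.0420 * 46.6800 * 0.9194312561 * 0.2285785729 = 0.4120357683
Term 3 = 0 (no dividend yield, q = 0)
Theta = -0.8264920956 + (0.4120357683) + (0.0000000000) = -0.414456


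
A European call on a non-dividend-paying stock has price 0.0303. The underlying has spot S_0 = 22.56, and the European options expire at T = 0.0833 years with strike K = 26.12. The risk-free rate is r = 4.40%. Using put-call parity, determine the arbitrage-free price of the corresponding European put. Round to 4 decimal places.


Put-call parity: C - P = S_0 * exp(-qT) - K * exp(-rT).
S_0 * exp(-qT) = 22.5600 * 1.00000000 = 22.56000000
K * exp(-rT) = 26.1200 * 0.99634151 = 26.02444021
P = C - S*exp(-qT) + K*exp(-rT)
P = 0.0303 - 22.56000000 + 26.02444021 = 3.4947

Answer: Put price = 3.4947


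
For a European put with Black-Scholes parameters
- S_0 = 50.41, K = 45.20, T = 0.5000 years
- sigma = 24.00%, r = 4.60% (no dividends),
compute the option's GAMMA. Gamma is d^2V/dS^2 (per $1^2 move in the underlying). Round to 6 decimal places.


d1 = 0.8632152241; d2 = 0.6935095966
phi(d1) = 0.2748557691; exp(-qT) = 1.0000000000; exp(-rT) = 0.9772624838
Gamma = exp(-qT) * phi(d1) / (S * sigma * sqrt(T)) = 1.0000000000 * 0.2748557691 / (50.4100 * 0.2400 * 0.7071067812) = 0.032129

Answer: Gamma = 0.032129


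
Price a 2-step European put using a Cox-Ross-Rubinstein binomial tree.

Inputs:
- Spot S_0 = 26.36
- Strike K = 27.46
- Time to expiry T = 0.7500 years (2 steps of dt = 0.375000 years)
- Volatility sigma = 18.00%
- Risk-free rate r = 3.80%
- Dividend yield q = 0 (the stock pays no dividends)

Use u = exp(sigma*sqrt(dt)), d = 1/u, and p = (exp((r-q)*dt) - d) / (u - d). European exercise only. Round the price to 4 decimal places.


Answer: Price = V(0,0) = 1.8448

Derivation:
dt = T/N = 0.375000
u = exp(sigma*sqrt(dt)) = 1.116532; d = 1/u = 0.895631
p = (exp((r-q)*dt) - d) / (u - d) = 0.537442
Discount per step: exp(-r*dt) = 0.985851
Stock lattice S(k, i) with i counting down-moves:
  k=0: S(0,0) = 26.3600
  k=1: S(1,0) = 29.4318; S(1,1) = 23.6088
  k=2: S(2,0) = 32.8615; S(2,1) = 26.3600; S(2,2) = 21.1448
Terminal payoffs V(N, i) = max(K - S_T, 0):
  V(2,0) = 0.000000; V(2,1) = 1.100000; V(2,2) = 6.315208
Backward induction: V(k, i) = exp(-r*dt) * [p * V(k+1, i) + (1-p) * V(k+1, i+1)].
  V(1,0) = exp(-r*dt) * [p*0.000000 + (1-p)*1.100000] = 0.501615
  V(1,1) = exp(-r*dt) * [p*1.100000 + (1-p)*6.315208] = 3.462643
  V(0,0) = exp(-r*dt) * [p*0.501615 + (1-p)*3.462643] = 1.844787


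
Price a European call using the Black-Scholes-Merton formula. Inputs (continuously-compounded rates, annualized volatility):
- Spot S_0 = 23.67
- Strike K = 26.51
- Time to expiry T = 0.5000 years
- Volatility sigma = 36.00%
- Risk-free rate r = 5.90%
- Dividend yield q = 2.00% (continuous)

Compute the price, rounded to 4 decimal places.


Answer: Price = 1.5039

Derivation:
d1 = (ln(S/K) + (r - q + 0.5*sigma^2) * T) / (sigma * sqrt(T)) = -0.24125539
d2 = d1 - sigma * sqrt(T) = -0.49581383
exp(-rT) = 0.97093088; exp(-qT) = 0.99004983
C = S_0 * exp(-qT) * N(d1) - K * exp(-rT) * N(d2)
N(d1) = 0.40467859; N(d2) = 0.31001288
C = 23.6700 * 0.99004983 * 0.40467859 - 26.5100 * 0.97093088 * 0.31001288 = 1.5039


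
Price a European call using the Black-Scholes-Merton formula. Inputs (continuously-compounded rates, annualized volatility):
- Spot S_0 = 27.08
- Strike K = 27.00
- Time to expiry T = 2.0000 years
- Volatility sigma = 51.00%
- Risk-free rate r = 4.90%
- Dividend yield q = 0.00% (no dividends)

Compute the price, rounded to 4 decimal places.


Answer: Price = 8.6282

Derivation:
d1 = (ln(S/K) + (r - q + 0.5*sigma^2) * T) / (sigma * sqrt(T)) = 0.50060191
d2 = d1 - sigma * sqrt(T) = -0.22064701
exp(-rT) = 0.90664890; exp(-qT) = 1.00000000
C = S_0 * exp(-qT) * N(d1) - K * exp(-rT) * N(d2)
N(d1) = 0.69167434; N(d2) = 0.41268365
C = 27.0800 * 1.00000000 * 0.69167434 - 27.0000 * 0.90664890 * 0.41268365 = 8.6282


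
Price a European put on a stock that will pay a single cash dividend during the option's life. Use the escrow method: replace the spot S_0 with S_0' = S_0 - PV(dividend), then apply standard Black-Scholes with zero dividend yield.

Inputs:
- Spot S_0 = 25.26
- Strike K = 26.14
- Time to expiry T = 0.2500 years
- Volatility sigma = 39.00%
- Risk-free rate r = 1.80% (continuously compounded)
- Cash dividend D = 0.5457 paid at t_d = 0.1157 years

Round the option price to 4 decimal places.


Answer: Price = 2.6922

Derivation:
PV(D) = D * exp(-r * t_d) = 0.5457 * 0.99791957 = 0.54456471
S_0' = S_0 - PV(D) = 25.2600 - 0.54456471 = 24.71543529
d1 = (ln(S_0'/K) + (r + sigma^2/2)*T) / (sigma*sqrt(T)) = -0.16680128
d2 = d1 - sigma*sqrt(T) = -0.36180128
exp(-rT) = 0.99551011
N(-d1) = 0.56623679; N(-d2) = 0.64124973
P = K * exp(-rT) * N(-d2) - S_0' * N(-d1) = 26.1400 * 0.99551011 * 0.64124973 - 24.71543529 * 0.56623679 = 2.6922


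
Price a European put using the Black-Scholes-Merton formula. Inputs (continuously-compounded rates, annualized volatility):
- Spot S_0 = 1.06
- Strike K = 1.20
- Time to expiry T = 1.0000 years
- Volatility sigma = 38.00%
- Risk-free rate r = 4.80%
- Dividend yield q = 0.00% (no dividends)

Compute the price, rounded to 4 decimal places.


d1 = (ln(S/K) + (r - q + 0.5*sigma^2) * T) / (sigma * sqrt(T)) = -0.01013855
d2 = d1 - sigma * sqrt(T) = -0.39013855
exp(-rT) = 0.95313379; exp(-qT) = 1.00000000
P = K * exp(-rT) * N(-d2) - S_0 * exp(-qT) * N(-d1)
N(-d1) = 0.50404463; N(-d2) = 0.65178295
P = 1.2000 * 0.95313379 * 0.65178295 - 1.0600 * 1.00000000 * 0.50404463 = 0.2112

Answer: Price = 0.2112


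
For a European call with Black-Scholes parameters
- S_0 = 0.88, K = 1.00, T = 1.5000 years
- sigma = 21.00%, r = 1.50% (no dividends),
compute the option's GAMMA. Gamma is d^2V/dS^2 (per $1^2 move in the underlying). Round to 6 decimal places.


Answer: Gamma = 1.694427

Derivation:
d1 = -0.2809462537; d2 = -0.5381426767
phi(d1) = 0.3835044970; exp(-qT) = 1.0000000000; exp(-rT) = 0.9777512372
Gamma = exp(-qT) * phi(d1) / (S * sigma * sqrt(T)) = 1.0000000000 * 0.3835044970 / (0.8800 * 0.2100 * 1.2247448714) = 1.694427


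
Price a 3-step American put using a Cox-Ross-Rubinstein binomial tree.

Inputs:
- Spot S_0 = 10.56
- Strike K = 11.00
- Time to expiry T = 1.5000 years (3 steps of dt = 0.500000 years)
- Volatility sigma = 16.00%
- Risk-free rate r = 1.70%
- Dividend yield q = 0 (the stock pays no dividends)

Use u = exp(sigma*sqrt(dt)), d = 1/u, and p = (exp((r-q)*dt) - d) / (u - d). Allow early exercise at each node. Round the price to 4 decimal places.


dt = T/N = 0.500000
u = exp(sigma*sqrt(dt)) = 1.119785; d = 1/u = 0.893028
p = (exp((r-q)*dt) - d) / (u - d) = 0.509391
Discount per step: exp(-r*dt) = 0.991536
Stock lattice S(k, i) with i counting down-moves:
  k=0: S(0,0) = 10.5600
  k=1: S(1,0) = 11.8249; S(1,1) = 9.4304
  k=2: S(2,0) = 13.2414; S(2,1) = 10.5600; S(2,2) = 8.4216
  k=3: S(3,0) = 14.8275; S(3,1) = 11.8249; S(3,2) = 9.4304; S(3,3) = 7.5207
Terminal payoffs V(N, i) = max(K - S_T, 0):
  V(3,0) = 0.000000; V(3,1) = 0.000000; V(3,2) = 1.569622; V(3,3) = 3.479279
Backward induction: V(k, i) = exp(-r*dt) * [p * V(k+1, i) + (1-p) * V(k+1, i+1)]; then take max(V_cont, immediate exercise) for American.
  V(2,0) = exp(-r*dt) * [p*0.000000 + (1-p)*0.000000] = 0.000000; exercise = 0.000000; V(2,0) = max -> 0.000000
  V(2,1) = exp(-r*dt) * [p*0.000000 + (1-p)*1.569622] = 0.763553; exercise = 0.440000; V(2,1) = max -> 0.763553
  V(2,2) = exp(-r*dt) * [p*1.569622 + (1-p)*3.479279] = 2.485302; exercise = 2.578406; V(2,2) = max -> 2.578406
  V(1,0) = exp(-r*dt) * [p*0.000000 + (1-p)*0.763553] = 0.371436; exercise = 0.000000; V(1,0) = max -> 0.371436
  V(1,1) = exp(-r*dt) * [p*0.763553 + (1-p)*2.578406] = 1.639938; exercise = 1.569622; V(1,1) = max -> 1.639938
  V(0,0) = exp(-r*dt) * [p*0.371436 + (1-p)*1.639938] = 0.985364; exercise = 0.440000; V(0,0) = max -> 0.985364

Answer: Price = V(0,0) = 0.9854


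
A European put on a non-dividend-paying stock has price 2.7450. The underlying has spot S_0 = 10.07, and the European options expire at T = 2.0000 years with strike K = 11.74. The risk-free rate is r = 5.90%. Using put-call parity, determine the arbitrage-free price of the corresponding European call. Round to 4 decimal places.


Answer: Call price = 2.3817

Derivation:
Put-call parity: C - P = S_0 * exp(-qT) - K * exp(-rT).
S_0 * exp(-qT) = 10.0700 * 1.00000000 = 10.07000000
K * exp(-rT) = 11.7400 * 0.88869605 = 10.43329166
C = P + S*exp(-qT) - K*exp(-rT)
C = 2.7450 + 10.07000000 - 10.43329166 = 2.3817


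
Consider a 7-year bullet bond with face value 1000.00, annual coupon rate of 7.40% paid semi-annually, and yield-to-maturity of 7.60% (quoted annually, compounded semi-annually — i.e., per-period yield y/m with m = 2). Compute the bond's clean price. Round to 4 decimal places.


Answer: Price = 989.2960

Derivation:
Coupon per period c = face * coupon_rate / m = 37.000000
Periods per year m = 2; per-period yield y/m = 0.038000
Number of cashflows N = 14
Cashflows (t years, CF_t, discount factor 1/(1+y/m)^(m*t), PV):
  t = 0.5000: CF_t = 37.000000, DF = 0.963391, PV = 35.645472
  t = 1.0000: CF_t = 37.000000, DF = 0.928122, PV = 34.340532
  t = 1.5000: CF_t = 37.000000, DF = 0.894145, PV = 33.083364
  t = 2.0000: CF_t = 37.000000, DF = 0.861411, PV = 31.872220
  t = 2.5000: CF_t = 37.000000, DF = 0.829876, PV = 30.705414
  t = 3.0000: CF_t = 37.000000, DF = 0.799495, PV = 29.581324
  t = 3.5000: CF_t = 37.000000, DF = 0.770227, PV = 28.498385
  t = 4.0000: CF_t = 37.000000, DF = 0.742030, PV = 27.455092
  t = 4.5000: CF_t = 37.000000, DF = 0.714865, PV = 26.449992
  t = 5.0000: CF_t = 37.000000, DF = 0.688694, PV = 25.481688
  t = 5.5000: CF_t = 37.000000, DF = 0.663482, PV = 24.548832
  t = 6.0000: CF_t = 37.000000, DF = 0.639193, PV = 23.650127
  t = 6.5000: CF_t = 37.000000, DF = 0.615793, PV = 22.784323
  t = 7.0000: CF_t = 1037.000000, DF = 0.593249, PV = 615.199264
Price P = sum_t PV_t = 989.296028


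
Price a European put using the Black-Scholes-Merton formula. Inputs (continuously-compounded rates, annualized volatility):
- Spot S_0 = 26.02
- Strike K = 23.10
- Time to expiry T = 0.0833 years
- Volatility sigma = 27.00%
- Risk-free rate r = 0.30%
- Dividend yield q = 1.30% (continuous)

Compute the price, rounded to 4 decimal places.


Answer: Price = 0.0538

Derivation:
d1 = (ln(S/K) + (r - q + 0.5*sigma^2) * T) / (sigma * sqrt(T)) = 1.55577159
d2 = d1 - sigma * sqrt(T) = 1.47784490
exp(-rT) = 0.99975013; exp(-qT) = 0.99891769
P = K * exp(-rT) * N(-d2) - S_0 * exp(-qT) * N(-d1)
N(-d1) = 0.05988121; N(-d2) = 0.06972465
P = 23.1000 * 0.99975013 * 0.06972465 - 26.0200 * 0.99891769 * 0.05988121 = 0.0538


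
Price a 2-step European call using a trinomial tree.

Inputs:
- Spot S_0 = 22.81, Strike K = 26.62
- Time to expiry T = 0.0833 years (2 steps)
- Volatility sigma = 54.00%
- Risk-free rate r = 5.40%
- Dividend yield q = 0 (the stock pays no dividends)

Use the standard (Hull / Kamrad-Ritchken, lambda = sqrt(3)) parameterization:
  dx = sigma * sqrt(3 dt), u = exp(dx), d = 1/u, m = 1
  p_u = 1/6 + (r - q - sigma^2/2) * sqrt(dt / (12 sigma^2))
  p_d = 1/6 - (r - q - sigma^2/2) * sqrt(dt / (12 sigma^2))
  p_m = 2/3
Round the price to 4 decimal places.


dt = T/N = 0.041650; dx = sigma*sqrt(3*dt) = 0.190881
u = exp(dx) = 1.210315; d = 1/u = 0.826231
p_u = 0.156651, p_m = 0.666667, p_d = 0.176682
Discount per step: exp(-r*dt) = 0.997753
Stock lattice S(k, j) with j the centered position index:
  k=0: S(0,+0) = 22.8100
  k=1: S(1,-1) = 18.8463; S(1,+0) = 22.8100; S(1,+1) = 27.6073
  k=2: S(2,-2) = 15.5714; S(2,-1) = 18.8463; S(2,+0) = 22.8100; S(2,+1) = 27.6073; S(2,+2) = 33.4135
Terminal payoffs V(N, j) = max(S_T - K, 0):
  V(2,-2) = 0.000000; V(2,-1) = 0.000000; V(2,+0) = 0.000000; V(2,+1) = 0.987285; V(2,+2) = 6.793510
Backward induction: V(k, j) = exp(-r*dt) * [p_u * V(k+1, j+1) + p_m * V(k+1, j) + p_d * V(k+1, j-1)]
  V(1,-1) = exp(-r*dt) * [p_u*0.000000 + p_m*0.000000 + p_d*0.000000] = 0.000000
  V(1,+0) = exp(-r*dt) * [p_u*0.987285 + p_m*0.000000 + p_d*0.000000] = 0.154312
  V(1,+1) = exp(-r*dt) * [p_u*6.793510 + p_m*0.987285 + p_d*0.000000] = 1.718533
  V(0,+0) = exp(-r*dt) * [p_u*1.718533 + p_m*0.154312 + p_d*0.000000] = 0.371249

Answer: Price = V(0,0) = 0.3712


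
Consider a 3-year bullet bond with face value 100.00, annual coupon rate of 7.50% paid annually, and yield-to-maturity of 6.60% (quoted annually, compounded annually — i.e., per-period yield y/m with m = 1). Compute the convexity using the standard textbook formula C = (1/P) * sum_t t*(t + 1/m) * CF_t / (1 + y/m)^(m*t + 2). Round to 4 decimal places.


Coupon per period c = face * coupon_rate / m = 7.500000
Periods per year m = 1; per-period yield y/m = 0.066000
Number of cashflows N = 3
Cashflows (t years, CF_t, discount factor 1/(1+y/m)^(m*t), PV):
  t = 1.0000: CF_t = 7.500000, DF = 0.938086, PV = 7.035647
  t = 2.0000: CF_t = 7.500000, DF = 0.880006, PV = 6.600044
  t = 3.0000: CF_t = 107.500000, DF = 0.825521, PV = 88.743561
Price P = sum_t PV_t = 102.379252
Convexity numerator sum_t t*(t + 1/m) * CF_t / (1+y/m)^(m*t + 2):
  t = 1.0000: term = 12.382822
  t = 2.0000: term = 34.848468
  t = 3.0000: term = 937.138299
Convexity = (1/P) * sum = 984.369589 / 102.379252 = 9.614932

Answer: Convexity = 9.6149


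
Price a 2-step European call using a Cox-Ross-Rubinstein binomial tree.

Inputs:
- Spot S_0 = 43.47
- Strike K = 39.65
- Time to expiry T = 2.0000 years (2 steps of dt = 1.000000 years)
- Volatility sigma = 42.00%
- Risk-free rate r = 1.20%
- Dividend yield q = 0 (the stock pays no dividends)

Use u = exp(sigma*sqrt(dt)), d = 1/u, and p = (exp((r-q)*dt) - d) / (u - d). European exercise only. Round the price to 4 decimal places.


Answer: Price = V(0,0) = 11.8460

Derivation:
dt = T/N = 1.000000
u = exp(sigma*sqrt(dt)) = 1.521962; d = 1/u = 0.657047
p = (exp((r-q)*dt) - d) / (u - d) = 0.410475
Discount per step: exp(-r*dt) = 0.988072
Stock lattice S(k, i) with i counting down-moves:
  k=0: S(0,0) = 43.4700
  k=1: S(1,0) = 66.1597; S(1,1) = 28.5618
  k=2: S(2,0) = 100.6925; S(2,1) = 43.4700; S(2,2) = 18.7665
Terminal payoffs V(N, i) = max(S_T - K, 0):
  V(2,0) = 61.042472; V(2,1) = 3.820000; V(2,2) = 0.000000
Backward induction: V(k, i) = exp(-r*dt) * [p * V(k+1, i) + (1-p) * V(k+1, i+1)].
  V(1,0) = exp(-r*dt) * [p*61.042472 + (1-p)*3.820000] = 26.982625
  V(1,1) = exp(-r*dt) * [p*3.820000 + (1-p)*0.000000] = 1.549309
  V(0,0) = exp(-r*dt) * [p*26.982625 + (1-p)*1.549309] = 11.846029


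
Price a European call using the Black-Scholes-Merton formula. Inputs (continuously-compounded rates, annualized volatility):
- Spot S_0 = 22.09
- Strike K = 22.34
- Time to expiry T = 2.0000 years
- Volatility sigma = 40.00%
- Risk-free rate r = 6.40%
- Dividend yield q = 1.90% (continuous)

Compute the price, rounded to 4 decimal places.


Answer: Price = 5.4048

Derivation:
d1 = (ln(S/K) + (r - q + 0.5*sigma^2) * T) / (sigma * sqrt(T)) = 0.42204768
d2 = d1 - sigma * sqrt(T) = -0.14363774
exp(-rT) = 0.87985338; exp(-qT) = 0.96271294
C = S_0 * exp(-qT) * N(d1) - K * exp(-rT) * N(d2)
N(d1) = 0.66350489; N(d2) = 0.44289327
C = 22.0900 * 0.96271294 * 0.66350489 - 22.3400 * 0.87985338 * 0.44289327 = 5.4048


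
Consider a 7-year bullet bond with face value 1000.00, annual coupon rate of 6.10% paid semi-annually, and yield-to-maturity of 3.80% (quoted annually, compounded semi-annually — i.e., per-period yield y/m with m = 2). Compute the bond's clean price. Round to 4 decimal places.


Coupon per period c = face * coupon_rate / m = 30.500000
Periods per year m = 2; per-period yield y/m = 0.019000
Number of cashflows N = 14
Cashflows (t years, CF_t, discount factor 1/(1+y/m)^(m*t), PV):
  t = 0.5000: CF_t = 30.500000, DF = 0.981354, PV = 29.931305
  t = 1.0000: CF_t = 30.500000, DF = 0.963056, PV = 29.373214
  t = 1.5000: CF_t = 30.500000, DF = 0.945099, PV = 28.825529
  t = 2.0000: CF_t = 30.500000, DF = 0.927477, PV = 28.288056
  t = 2.5000: CF_t = 30.500000, DF = 0.910184, PV = 27.760605
  t = 3.0000: CF_t = 30.500000, DF = 0.893213, PV = 27.242988
  t = 3.5000: CF_t = 30.500000, DF = 0.876558, PV = 26.735022
  t = 4.0000: CF_t = 30.500000, DF = 0.860214, PV = 26.236528
  t = 4.5000: CF_t = 30.500000, DF = 0.844175, PV = 25.747329
  t = 5.0000: CF_t = 30.500000, DF = 0.828434, PV = 25.267251
  t = 5.5000: CF_t = 30.500000, DF = 0.812988, PV = 24.796125
  t = 6.0000: CF_t = 30.500000, DF = 0.797829, PV = 24.333783
  t = 6.5000: CF_t = 30.500000, DF = 0.782953, PV = 23.880062
  t = 7.0000: CF_t = 1030.500000, DF = 0.768354, PV = 791.788920
Price P = sum_t PV_t = 1140.206717

Answer: Price = 1140.2067


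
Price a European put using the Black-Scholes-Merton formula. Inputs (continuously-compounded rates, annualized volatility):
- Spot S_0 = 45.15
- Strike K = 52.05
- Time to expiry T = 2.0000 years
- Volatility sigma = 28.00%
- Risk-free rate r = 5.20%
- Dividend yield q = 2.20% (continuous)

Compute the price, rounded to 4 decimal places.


Answer: Price = 9.0726

Derivation:
d1 = (ln(S/K) + (r - q + 0.5*sigma^2) * T) / (sigma * sqrt(T)) = -0.00963311
d2 = d1 - sigma * sqrt(T) = -0.40561290
exp(-rT) = 0.90122530; exp(-qT) = 0.95695396
P = K * exp(-rT) * N(-d2) - S_0 * exp(-qT) * N(-d1)
N(-d1) = 0.50384299; N(-d2) = 0.65748648
P = 52.0500 * 0.90122530 * 0.65748648 - 45.1500 * 0.95695396 * 0.50384299 = 9.0726


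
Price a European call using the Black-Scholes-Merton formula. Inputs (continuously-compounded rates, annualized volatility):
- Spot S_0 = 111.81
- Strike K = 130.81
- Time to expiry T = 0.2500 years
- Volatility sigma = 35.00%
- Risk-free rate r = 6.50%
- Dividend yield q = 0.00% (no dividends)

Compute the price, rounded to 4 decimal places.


Answer: Price = 2.5002

Derivation:
d1 = (ln(S/K) + (r - q + 0.5*sigma^2) * T) / (sigma * sqrt(T)) = -0.71647078
d2 = d1 - sigma * sqrt(T) = -0.89147078
exp(-rT) = 0.98388132; exp(-qT) = 1.00000000
C = S_0 * exp(-qT) * N(d1) - K * exp(-rT) * N(d2)
N(d1) = 0.23685035; N(d2) = 0.18633833
C = 111.8100 * 1.00000000 * 0.23685035 - 130.8100 * 0.98388132 * 0.18633833 = 2.5002


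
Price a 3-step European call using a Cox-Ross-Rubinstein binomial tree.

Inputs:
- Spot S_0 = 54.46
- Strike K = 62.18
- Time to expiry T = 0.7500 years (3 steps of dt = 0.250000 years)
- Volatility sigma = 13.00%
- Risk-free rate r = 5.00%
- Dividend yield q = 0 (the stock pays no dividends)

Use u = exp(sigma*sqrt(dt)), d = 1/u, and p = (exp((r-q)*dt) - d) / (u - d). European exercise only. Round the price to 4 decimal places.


dt = T/N = 0.250000
u = exp(sigma*sqrt(dt)) = 1.067159; d = 1/u = 0.937067
p = (exp((r-q)*dt) - d) / (u - d) = 0.580445
Discount per step: exp(-r*dt) = 0.987578
Stock lattice S(k, i) with i counting down-moves:
  k=0: S(0,0) = 54.4600
  k=1: S(1,0) = 58.1175; S(1,1) = 51.0327
  k=2: S(2,0) = 62.0206; S(2,1) = 54.4600; S(2,2) = 47.8211
  k=3: S(3,0) = 66.1858; S(3,1) = 58.1175; S(3,2) = 51.0327; S(3,3) = 44.8116
Terminal payoffs V(N, i) = max(S_T - K, 0):
  V(3,0) = 4.005836; V(3,1) = 0.000000; V(3,2) = 0.000000; V(3,3) = 0.000000
Backward induction: V(k, i) = exp(-r*dt) * [p * V(k+1, i) + (1-p) * V(k+1, i+1)].
  V(2,0) = exp(-r*dt) * [p*4.005836 + (1-p)*0.000000] = 2.296284
  V(2,1) = exp(-r*dt) * [p*0.000000 + (1-p)*0.000000] = 0.000000
  V(2,2) = exp(-r*dt) * [p*0.000000 + (1-p)*0.000000] = 0.000000
  V(1,0) = exp(-r*dt) * [p*2.296284 + (1-p)*0.000000] = 1.316309
  V(1,1) = exp(-r*dt) * [p*0.000000 + (1-p)*0.000000] = 0.000000
  V(0,0) = exp(-r*dt) * [p*1.316309 + (1-p)*0.000000] = 0.754554

Answer: Price = V(0,0) = 0.7546


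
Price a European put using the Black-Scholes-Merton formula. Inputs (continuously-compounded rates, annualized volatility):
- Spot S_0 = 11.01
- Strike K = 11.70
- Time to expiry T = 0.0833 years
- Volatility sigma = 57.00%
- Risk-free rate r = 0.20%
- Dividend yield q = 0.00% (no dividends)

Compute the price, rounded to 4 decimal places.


d1 = (ln(S/K) + (r - q + 0.5*sigma^2) * T) / (sigma * sqrt(T)) = -0.28621760
d2 = d1 - sigma * sqrt(T) = -0.45072952
exp(-rT) = 0.99983341; exp(-qT) = 1.00000000
P = K * exp(-rT) * N(-d2) - S_0 * exp(-qT) * N(-d1)
N(-d1) = 0.61264427; N(-d2) = 0.67390775
P = 11.7000 * 0.99983341 * 0.67390775 - 11.0100 * 1.00000000 * 0.61264427 = 1.1382

Answer: Price = 1.1382


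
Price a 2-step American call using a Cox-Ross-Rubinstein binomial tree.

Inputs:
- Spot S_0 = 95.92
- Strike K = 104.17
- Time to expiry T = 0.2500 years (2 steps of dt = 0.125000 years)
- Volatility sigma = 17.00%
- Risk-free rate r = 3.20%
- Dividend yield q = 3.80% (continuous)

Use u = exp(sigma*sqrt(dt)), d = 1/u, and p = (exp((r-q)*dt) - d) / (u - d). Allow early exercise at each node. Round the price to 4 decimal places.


dt = T/N = 0.125000
u = exp(sigma*sqrt(dt)) = 1.061947; d = 1/u = 0.941667
p = (exp((r-q)*dt) - d) / (u - d) = 0.478745
Discount per step: exp(-r*dt) = 0.996008
Stock lattice S(k, i) with i counting down-moves:
  k=0: S(0,0) = 95.9200
  k=1: S(1,0) = 101.8620; S(1,1) = 90.3247
  k=2: S(2,0) = 108.1720; S(2,1) = 95.9200; S(2,2) = 85.0557
Terminal payoffs V(N, i) = max(S_T - K, 0):
  V(2,0) = 4.002012; V(2,1) = 0.000000; V(2,2) = 0.000000
Backward induction: V(k, i) = exp(-r*dt) * [p * V(k+1, i) + (1-p) * V(k+1, i+1)]; then take max(V_cont, immediate exercise) for American.
  V(1,0) = exp(-r*dt) * [p*4.002012 + (1-p)*0.000000] = 1.908296; exercise = 0.000000; V(1,0) = max -> 1.908296
  V(1,1) = exp(-r*dt) * [p*0.000000 + (1-p)*0.000000] = 0.000000; exercise = 0.000000; V(1,1) = max -> 0.000000
  V(0,0) = exp(-r*dt) * [p*1.908296 + (1-p)*0.000000] = 0.909941; exercise = 0.000000; V(0,0) = max -> 0.909941

Answer: Price = V(0,0) = 0.9099


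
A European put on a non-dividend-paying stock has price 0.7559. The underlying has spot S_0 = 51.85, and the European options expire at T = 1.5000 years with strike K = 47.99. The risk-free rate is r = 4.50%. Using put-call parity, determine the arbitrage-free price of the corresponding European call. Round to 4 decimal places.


Put-call parity: C - P = S_0 * exp(-qT) - K * exp(-rT).
S_0 * exp(-qT) = 51.8500 * 1.00000000 = 51.85000000
K * exp(-rT) = 47.9900 * 0.93472772 = 44.85758331
C = P + S*exp(-qT) - K*exp(-rT)
C = 0.7559 + 51.85000000 - 44.85758331 = 7.7483

Answer: Call price = 7.7483


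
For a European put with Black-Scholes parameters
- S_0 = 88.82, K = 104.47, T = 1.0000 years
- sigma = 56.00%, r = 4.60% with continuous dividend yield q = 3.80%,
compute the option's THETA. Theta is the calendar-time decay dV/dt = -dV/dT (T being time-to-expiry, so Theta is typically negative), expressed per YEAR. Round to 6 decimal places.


d1 = 0.0044855375; d2 = -0.5555144625
phi(d1) = 0.3989382671; exp(-qT) = 0.9627129409; exp(-rT) = 0.9550419622
Theta = -S*exp(-qT)*phi(d1)*sigma/(2*sqrt(T)) + r*K*exp(-rT)*N(-d2) - q*S*exp(-qT)*N(-d1)
N(-d1) = 0.4982105354; N(-d2) = 0.7107285897; sqrt(T) = 1.0000000000
Term 1 = -88.8200 * 0.9627129409 * 0.3989382671 * 0.5600 / (2 * 1.0000000000) = -9.5514939895
Term 2 = 0.0460 * 104.4700 * 0.9550419622 * 0.7107285897 = 3.2619377281
Term 3 = -0.0380 * 88.8200 * 0.9627129409 * 0.4982105354 = -1.6188405792
Theta = -9.5514939895 + (3.2619377281) + (-1.6188405792) = -7.908397

Answer: Theta = -7.908397


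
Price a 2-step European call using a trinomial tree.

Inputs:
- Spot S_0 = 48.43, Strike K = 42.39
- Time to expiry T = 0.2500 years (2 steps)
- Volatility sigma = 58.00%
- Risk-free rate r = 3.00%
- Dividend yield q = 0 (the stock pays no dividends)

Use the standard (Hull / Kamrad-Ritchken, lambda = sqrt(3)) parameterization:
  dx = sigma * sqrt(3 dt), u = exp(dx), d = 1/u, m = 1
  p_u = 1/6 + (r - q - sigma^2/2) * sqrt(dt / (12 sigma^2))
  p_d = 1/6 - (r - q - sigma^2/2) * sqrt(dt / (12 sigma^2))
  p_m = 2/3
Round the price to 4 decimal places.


Answer: Price = V(0,0) = 9.1478

Derivation:
dt = T/N = 0.125000; dx = sigma*sqrt(3*dt) = 0.355176
u = exp(dx) = 1.426432; d = 1/u = 0.701050
p_u = 0.142348, p_m = 0.666667, p_d = 0.190986
Discount per step: exp(-r*dt) = 0.996257
Stock lattice S(k, j) with j the centered position index:
  k=0: S(0,+0) = 48.4300
  k=1: S(1,-1) = 33.9519; S(1,+0) = 48.4300; S(1,+1) = 69.0821
  k=2: S(2,-2) = 23.8019; S(2,-1) = 33.9519; S(2,+0) = 48.4300; S(2,+1) = 69.0821; S(2,+2) = 98.5409
Terminal payoffs V(N, j) = max(S_T - K, 0):
  V(2,-2) = 0.000000; V(2,-1) = 0.000000; V(2,+0) = 6.040000; V(2,+1) = 26.692087; V(2,+2) = 56.150879
Backward induction: V(k, j) = exp(-r*dt) * [p_u * V(k+1, j+1) + p_m * V(k+1, j) + p_d * V(k+1, j-1)]
  V(1,-1) = exp(-r*dt) * [p_u*6.040000 + p_m*0.000000 + p_d*0.000000] = 0.856562
  V(1,+0) = exp(-r*dt) * [p_u*26.692087 + p_m*6.040000 + p_d*0.000000] = 7.796932
  V(1,+1) = exp(-r*dt) * [p_u*56.150879 + p_m*26.692087 + p_d*6.040000] = 26.840388
  V(0,+0) = exp(-r*dt) * [p_u*26.840388 + p_m*7.796932 + p_d*0.856562] = 9.147845


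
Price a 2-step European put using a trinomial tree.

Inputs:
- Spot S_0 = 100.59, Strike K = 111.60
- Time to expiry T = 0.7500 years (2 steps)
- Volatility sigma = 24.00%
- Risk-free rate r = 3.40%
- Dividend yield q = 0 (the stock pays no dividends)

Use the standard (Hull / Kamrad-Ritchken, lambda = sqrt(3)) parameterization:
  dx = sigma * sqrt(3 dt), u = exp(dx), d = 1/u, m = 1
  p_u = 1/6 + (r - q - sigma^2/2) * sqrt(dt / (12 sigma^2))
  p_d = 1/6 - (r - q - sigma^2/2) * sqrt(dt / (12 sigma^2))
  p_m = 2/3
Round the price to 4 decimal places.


Answer: Price = V(0,0) = 13.8030

Derivation:
dt = T/N = 0.375000; dx = sigma*sqrt(3*dt) = 0.254558
u = exp(dx) = 1.289892; d = 1/u = 0.775259
p_u = 0.170497, p_m = 0.666667, p_d = 0.162837
Discount per step: exp(-r*dt) = 0.987331
Stock lattice S(k, j) with j the centered position index:
  k=0: S(0,+0) = 100.5900
  k=1: S(1,-1) = 77.9833; S(1,+0) = 100.5900; S(1,+1) = 129.7502
  k=2: S(2,-2) = 60.4572; S(2,-1) = 77.9833; S(2,+0) = 100.5900; S(2,+1) = 129.7502; S(2,+2) = 167.3638
Terminal payoffs V(N, j) = max(K - S_T, 0):
  V(2,-2) = 51.142782; V(2,-1) = 33.616723; V(2,+0) = 11.010000; V(2,+1) = 0.000000; V(2,+2) = 0.000000
Backward induction: V(k, j) = exp(-r*dt) * [p_u * V(k+1, j+1) + p_m * V(k+1, j) + p_d * V(k+1, j-1)]
  V(1,-1) = exp(-r*dt) * [p_u*11.010000 + p_m*33.616723 + p_d*51.142782] = 32.203014
  V(1,+0) = exp(-r*dt) * [p_u*0.000000 + p_m*11.010000 + p_d*33.616723] = 12.651688
  V(1,+1) = exp(-r*dt) * [p_u*0.000000 + p_m*0.000000 + p_d*11.010000] = 1.770116
  V(0,+0) = exp(-r*dt) * [p_u*1.770116 + p_m*12.651688 + p_d*32.203014] = 13.802969


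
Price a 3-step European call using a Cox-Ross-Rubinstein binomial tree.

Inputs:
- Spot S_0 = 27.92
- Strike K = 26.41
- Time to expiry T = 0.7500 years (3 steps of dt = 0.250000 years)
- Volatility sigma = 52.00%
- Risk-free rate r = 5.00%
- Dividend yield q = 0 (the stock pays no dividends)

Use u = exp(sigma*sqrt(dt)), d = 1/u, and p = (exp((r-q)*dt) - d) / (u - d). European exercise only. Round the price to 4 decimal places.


Answer: Price = V(0,0) = 6.4491

Derivation:
dt = T/N = 0.250000
u = exp(sigma*sqrt(dt)) = 1.296930; d = 1/u = 0.771052
p = (exp((r-q)*dt) - d) / (u - d) = 0.459283
Discount per step: exp(-r*dt) = 0.987578
Stock lattice S(k, i) with i counting down-moves:
  k=0: S(0,0) = 27.9200
  k=1: S(1,0) = 36.2103; S(1,1) = 21.5278
  k=2: S(2,0) = 46.9622; S(2,1) = 27.9200; S(2,2) = 16.5990
  k=3: S(3,0) = 60.9067; S(3,1) = 36.2103; S(3,2) = 21.5278; S(3,3) = 12.7987
Terminal payoffs V(N, i) = max(S_T - K, 0):
  V(3,0) = 34.496706; V(3,1) = 9.800288; V(3,2) = 0.000000; V(3,3) = 0.000000
Backward induction: V(k, i) = exp(-r*dt) * [p * V(k+1, i) + (1-p) * V(k+1, i+1)].
  V(2,0) = exp(-r*dt) * [p*34.496706 + (1-p)*9.800288] = 20.880282
  V(2,1) = exp(-r*dt) * [p*9.800288 + (1-p)*0.000000] = 4.445189
  V(2,2) = exp(-r*dt) * [p*0.000000 + (1-p)*0.000000] = 0.000000
  V(1,0) = exp(-r*dt) * [p*20.880282 + (1-p)*4.445189] = 11.844556
  V(1,1) = exp(-r*dt) * [p*4.445189 + (1-p)*0.000000] = 2.016237
  V(0,0) = exp(-r*dt) * [p*11.844556 + (1-p)*2.016237] = 6.449093


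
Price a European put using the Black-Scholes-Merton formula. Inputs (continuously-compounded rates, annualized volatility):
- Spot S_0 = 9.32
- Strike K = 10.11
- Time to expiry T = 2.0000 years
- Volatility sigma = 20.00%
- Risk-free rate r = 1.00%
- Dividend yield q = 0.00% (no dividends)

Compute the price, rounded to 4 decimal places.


Answer: Price = 1.4014

Derivation:
d1 = (ln(S/K) + (r - q + 0.5*sigma^2) * T) / (sigma * sqrt(T)) = -0.07552750
d2 = d1 - sigma * sqrt(T) = -0.35837022
exp(-rT) = 0.98019867; exp(-qT) = 1.00000000
P = K * exp(-rT) * N(-d2) - S_0 * exp(-qT) * N(-d1)
N(-d1) = 0.53010249; N(-d2) = 0.63996686
P = 10.1100 * 0.98019867 * 0.63996686 - 9.3200 * 1.00000000 * 0.53010249 = 1.4014


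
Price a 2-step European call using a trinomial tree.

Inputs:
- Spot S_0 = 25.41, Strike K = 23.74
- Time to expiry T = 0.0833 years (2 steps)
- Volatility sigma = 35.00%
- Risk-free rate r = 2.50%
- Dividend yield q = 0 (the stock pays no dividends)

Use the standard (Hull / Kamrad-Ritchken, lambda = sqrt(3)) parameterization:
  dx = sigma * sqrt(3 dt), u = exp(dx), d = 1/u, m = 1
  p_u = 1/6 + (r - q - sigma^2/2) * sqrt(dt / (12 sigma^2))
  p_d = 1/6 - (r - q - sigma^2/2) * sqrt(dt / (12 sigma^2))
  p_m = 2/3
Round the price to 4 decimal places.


Answer: Price = V(0,0) = 2.1314

Derivation:
dt = T/N = 0.041650; dx = sigma*sqrt(3*dt) = 0.123719
u = exp(dx) = 1.131698; d = 1/u = 0.883628
p_u = 0.160565, p_m = 0.666667, p_d = 0.172768
Discount per step: exp(-r*dt) = 0.998959
Stock lattice S(k, j) with j the centered position index:
  k=0: S(0,+0) = 25.4100
  k=1: S(1,-1) = 22.4530; S(1,+0) = 25.4100; S(1,+1) = 28.7564
  k=2: S(2,-2) = 19.8401; S(2,-1) = 22.4530; S(2,+0) = 25.4100; S(2,+1) = 28.7564; S(2,+2) = 32.5436
Terminal payoffs V(N, j) = max(S_T - K, 0):
  V(2,-2) = 0.000000; V(2,-1) = 0.000000; V(2,+0) = 1.670000; V(2,+1) = 5.016440; V(2,+2) = 8.803598
Backward induction: V(k, j) = exp(-r*dt) * [p_u * V(k+1, j+1) + p_m * V(k+1, j) + p_d * V(k+1, j-1)]
  V(1,-1) = exp(-r*dt) * [p_u*1.670000 + p_m*0.000000 + p_d*0.000000] = 0.267864
  V(1,+0) = exp(-r*dt) * [p_u*5.016440 + p_m*1.670000 + p_d*0.000000] = 1.916800
  V(1,+1) = exp(-r*dt) * [p_u*8.803598 + p_m*5.016440 + p_d*1.670000] = 5.041113
  V(0,+0) = exp(-r*dt) * [p_u*5.041113 + p_m*1.916800 + p_d*0.267864] = 2.131351


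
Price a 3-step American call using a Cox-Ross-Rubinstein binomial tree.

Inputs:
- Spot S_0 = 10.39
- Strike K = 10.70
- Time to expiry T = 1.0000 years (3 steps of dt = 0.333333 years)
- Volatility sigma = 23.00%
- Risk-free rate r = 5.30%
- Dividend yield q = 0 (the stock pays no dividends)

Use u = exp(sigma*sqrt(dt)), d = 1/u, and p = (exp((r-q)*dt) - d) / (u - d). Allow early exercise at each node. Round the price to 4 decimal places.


dt = T/N = 0.333333
u = exp(sigma*sqrt(dt)) = 1.142011; d = 1/u = 0.875648
p = (exp((r-q)*dt) - d) / (u - d) = 0.533766
Discount per step: exp(-r*dt) = 0.982488
Stock lattice S(k, i) with i counting down-moves:
  k=0: S(0,0) = 10.3900
  k=1: S(1,0) = 11.8655; S(1,1) = 9.0980
  k=2: S(2,0) = 13.5505; S(2,1) = 10.3900; S(2,2) = 7.9666
  k=3: S(3,0) = 15.4748; S(3,1) = 11.8655; S(3,2) = 9.0980; S(3,3) = 6.9760
Terminal payoffs V(N, i) = max(S_T - K, 0):
  V(3,0) = 4.774840; V(3,1) = 1.165492; V(3,2) = 0.000000; V(3,3) = 0.000000
Backward induction: V(k, i) = exp(-r*dt) * [p * V(k+1, i) + (1-p) * V(k+1, i+1)]; then take max(V_cont, immediate exercise) for American.
  V(2,0) = exp(-r*dt) * [p*4.774840 + (1-p)*1.165492] = 3.037893; exercise = 2.850520; V(2,0) = max -> 3.037893
  V(2,1) = exp(-r*dt) * [p*1.165492 + (1-p)*0.000000] = 0.611206; exercise = 0.000000; V(2,1) = max -> 0.611206
  V(2,2) = exp(-r*dt) * [p*0.000000 + (1-p)*0.000000] = 0.000000; exercise = 0.000000; V(2,2) = max -> 0.000000
  V(1,0) = exp(-r*dt) * [p*3.037893 + (1-p)*0.611206] = 1.873104; exercise = 1.165492; V(1,0) = max -> 1.873104
  V(1,1) = exp(-r*dt) * [p*0.611206 + (1-p)*0.000000] = 0.320528; exercise = 0.000000; V(1,1) = max -> 0.320528
  V(0,0) = exp(-r*dt) * [p*1.873104 + (1-p)*0.320528] = 1.129116; exercise = 0.000000; V(0,0) = max -> 1.129116

Answer: Price = V(0,0) = 1.1291
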